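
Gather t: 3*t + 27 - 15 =3*t + 12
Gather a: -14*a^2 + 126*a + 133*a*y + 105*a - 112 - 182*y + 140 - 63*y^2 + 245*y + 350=-14*a^2 + a*(133*y + 231) - 63*y^2 + 63*y + 378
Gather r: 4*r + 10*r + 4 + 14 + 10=14*r + 28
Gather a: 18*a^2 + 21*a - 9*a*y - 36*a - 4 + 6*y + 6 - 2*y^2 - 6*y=18*a^2 + a*(-9*y - 15) - 2*y^2 + 2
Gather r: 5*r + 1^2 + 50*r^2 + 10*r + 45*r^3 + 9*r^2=45*r^3 + 59*r^2 + 15*r + 1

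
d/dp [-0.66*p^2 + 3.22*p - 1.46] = 3.22 - 1.32*p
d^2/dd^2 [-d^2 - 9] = -2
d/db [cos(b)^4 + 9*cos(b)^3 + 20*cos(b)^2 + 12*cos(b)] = -(-27*sin(b)^2 + 43*cos(b) + cos(3*b) + 39)*sin(b)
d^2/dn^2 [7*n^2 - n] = 14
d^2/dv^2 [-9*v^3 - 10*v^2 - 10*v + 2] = -54*v - 20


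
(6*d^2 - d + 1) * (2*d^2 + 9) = 12*d^4 - 2*d^3 + 56*d^2 - 9*d + 9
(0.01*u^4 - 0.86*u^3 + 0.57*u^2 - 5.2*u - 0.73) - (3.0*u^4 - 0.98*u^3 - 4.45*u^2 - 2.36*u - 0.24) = -2.99*u^4 + 0.12*u^3 + 5.02*u^2 - 2.84*u - 0.49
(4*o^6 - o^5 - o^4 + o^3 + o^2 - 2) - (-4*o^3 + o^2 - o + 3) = 4*o^6 - o^5 - o^4 + 5*o^3 + o - 5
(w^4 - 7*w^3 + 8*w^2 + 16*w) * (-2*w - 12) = -2*w^5 + 2*w^4 + 68*w^3 - 128*w^2 - 192*w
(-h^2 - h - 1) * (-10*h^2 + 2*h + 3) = 10*h^4 + 8*h^3 + 5*h^2 - 5*h - 3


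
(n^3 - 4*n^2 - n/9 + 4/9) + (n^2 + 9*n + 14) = n^3 - 3*n^2 + 80*n/9 + 130/9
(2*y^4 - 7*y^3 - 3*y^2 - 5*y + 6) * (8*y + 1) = 16*y^5 - 54*y^4 - 31*y^3 - 43*y^2 + 43*y + 6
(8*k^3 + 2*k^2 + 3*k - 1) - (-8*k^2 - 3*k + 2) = 8*k^3 + 10*k^2 + 6*k - 3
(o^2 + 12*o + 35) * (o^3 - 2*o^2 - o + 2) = o^5 + 10*o^4 + 10*o^3 - 80*o^2 - 11*o + 70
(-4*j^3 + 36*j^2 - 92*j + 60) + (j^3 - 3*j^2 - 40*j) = -3*j^3 + 33*j^2 - 132*j + 60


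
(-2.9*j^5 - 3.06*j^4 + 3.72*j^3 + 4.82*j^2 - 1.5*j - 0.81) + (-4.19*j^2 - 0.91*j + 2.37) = -2.9*j^5 - 3.06*j^4 + 3.72*j^3 + 0.63*j^2 - 2.41*j + 1.56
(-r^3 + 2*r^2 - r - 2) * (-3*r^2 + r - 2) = 3*r^5 - 7*r^4 + 7*r^3 + r^2 + 4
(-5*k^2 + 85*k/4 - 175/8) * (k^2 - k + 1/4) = -5*k^4 + 105*k^3/4 - 355*k^2/8 + 435*k/16 - 175/32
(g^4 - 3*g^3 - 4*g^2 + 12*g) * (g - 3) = g^5 - 6*g^4 + 5*g^3 + 24*g^2 - 36*g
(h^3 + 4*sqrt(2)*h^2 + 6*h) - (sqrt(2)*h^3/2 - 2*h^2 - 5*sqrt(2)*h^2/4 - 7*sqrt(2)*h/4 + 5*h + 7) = -sqrt(2)*h^3/2 + h^3 + 2*h^2 + 21*sqrt(2)*h^2/4 + h + 7*sqrt(2)*h/4 - 7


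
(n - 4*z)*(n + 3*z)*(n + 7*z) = n^3 + 6*n^2*z - 19*n*z^2 - 84*z^3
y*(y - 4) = y^2 - 4*y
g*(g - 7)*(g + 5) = g^3 - 2*g^2 - 35*g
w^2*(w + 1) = w^3 + w^2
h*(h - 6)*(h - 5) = h^3 - 11*h^2 + 30*h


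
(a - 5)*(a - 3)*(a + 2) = a^3 - 6*a^2 - a + 30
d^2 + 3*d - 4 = (d - 1)*(d + 4)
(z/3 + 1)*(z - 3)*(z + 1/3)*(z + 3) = z^4/3 + 10*z^3/9 - 8*z^2/3 - 10*z - 3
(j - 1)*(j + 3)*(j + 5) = j^3 + 7*j^2 + 7*j - 15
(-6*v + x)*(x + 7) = -6*v*x - 42*v + x^2 + 7*x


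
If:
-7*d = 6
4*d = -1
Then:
No Solution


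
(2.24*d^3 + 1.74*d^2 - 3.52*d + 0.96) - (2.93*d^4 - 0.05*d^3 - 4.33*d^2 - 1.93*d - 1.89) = -2.93*d^4 + 2.29*d^3 + 6.07*d^2 - 1.59*d + 2.85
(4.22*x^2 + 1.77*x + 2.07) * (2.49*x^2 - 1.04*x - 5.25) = 10.5078*x^4 + 0.0185000000000004*x^3 - 18.8415*x^2 - 11.4453*x - 10.8675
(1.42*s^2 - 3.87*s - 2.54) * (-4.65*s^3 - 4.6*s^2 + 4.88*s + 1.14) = -6.603*s^5 + 11.4635*s^4 + 36.5426*s^3 - 5.5828*s^2 - 16.807*s - 2.8956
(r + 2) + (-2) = r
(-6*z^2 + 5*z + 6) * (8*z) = -48*z^3 + 40*z^2 + 48*z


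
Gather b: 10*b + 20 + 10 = 10*b + 30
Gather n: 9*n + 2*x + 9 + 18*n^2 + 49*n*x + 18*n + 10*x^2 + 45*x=18*n^2 + n*(49*x + 27) + 10*x^2 + 47*x + 9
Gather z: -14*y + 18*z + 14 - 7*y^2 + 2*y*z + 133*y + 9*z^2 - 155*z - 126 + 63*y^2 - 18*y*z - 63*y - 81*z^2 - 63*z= 56*y^2 + 56*y - 72*z^2 + z*(-16*y - 200) - 112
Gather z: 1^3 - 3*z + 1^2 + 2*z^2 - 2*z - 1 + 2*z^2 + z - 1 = 4*z^2 - 4*z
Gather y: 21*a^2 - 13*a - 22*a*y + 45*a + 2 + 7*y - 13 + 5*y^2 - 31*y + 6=21*a^2 + 32*a + 5*y^2 + y*(-22*a - 24) - 5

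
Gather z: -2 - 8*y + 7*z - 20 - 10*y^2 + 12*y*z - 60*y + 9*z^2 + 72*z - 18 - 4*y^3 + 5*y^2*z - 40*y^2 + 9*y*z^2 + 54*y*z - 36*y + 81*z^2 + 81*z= -4*y^3 - 50*y^2 - 104*y + z^2*(9*y + 90) + z*(5*y^2 + 66*y + 160) - 40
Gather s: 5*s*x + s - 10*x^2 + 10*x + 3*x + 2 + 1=s*(5*x + 1) - 10*x^2 + 13*x + 3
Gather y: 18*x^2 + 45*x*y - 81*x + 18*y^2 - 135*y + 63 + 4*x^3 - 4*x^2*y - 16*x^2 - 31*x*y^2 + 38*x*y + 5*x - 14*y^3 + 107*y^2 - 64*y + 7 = 4*x^3 + 2*x^2 - 76*x - 14*y^3 + y^2*(125 - 31*x) + y*(-4*x^2 + 83*x - 199) + 70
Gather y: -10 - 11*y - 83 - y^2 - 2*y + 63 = -y^2 - 13*y - 30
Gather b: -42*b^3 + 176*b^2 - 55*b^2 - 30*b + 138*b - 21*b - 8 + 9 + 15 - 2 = -42*b^3 + 121*b^2 + 87*b + 14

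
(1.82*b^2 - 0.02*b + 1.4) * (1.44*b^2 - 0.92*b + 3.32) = 2.6208*b^4 - 1.7032*b^3 + 8.0768*b^2 - 1.3544*b + 4.648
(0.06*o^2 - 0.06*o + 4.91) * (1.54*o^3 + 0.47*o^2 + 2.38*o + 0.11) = 0.0924*o^5 - 0.0642*o^4 + 7.676*o^3 + 2.1715*o^2 + 11.6792*o + 0.5401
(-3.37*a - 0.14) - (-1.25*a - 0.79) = 0.65 - 2.12*a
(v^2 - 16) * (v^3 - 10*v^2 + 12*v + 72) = v^5 - 10*v^4 - 4*v^3 + 232*v^2 - 192*v - 1152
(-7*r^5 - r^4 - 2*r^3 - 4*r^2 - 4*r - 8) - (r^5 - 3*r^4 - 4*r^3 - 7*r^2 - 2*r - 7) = -8*r^5 + 2*r^4 + 2*r^3 + 3*r^2 - 2*r - 1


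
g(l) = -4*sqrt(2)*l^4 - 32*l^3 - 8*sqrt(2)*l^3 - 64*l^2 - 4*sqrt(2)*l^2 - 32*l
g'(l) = -16*sqrt(2)*l^3 - 96*l^2 - 24*sqrt(2)*l^2 - 128*l - 8*sqrt(2)*l - 32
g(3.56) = -3859.56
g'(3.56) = -3195.68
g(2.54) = -1475.92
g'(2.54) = -1594.98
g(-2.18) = 59.70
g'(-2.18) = -111.40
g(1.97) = -749.72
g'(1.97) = -983.73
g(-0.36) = 4.42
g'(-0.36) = 2.37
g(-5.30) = 197.82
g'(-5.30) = 425.02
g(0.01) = -0.33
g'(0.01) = -33.41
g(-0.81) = 0.80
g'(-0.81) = 7.61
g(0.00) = 0.00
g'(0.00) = -32.00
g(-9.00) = -10893.13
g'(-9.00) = 7191.98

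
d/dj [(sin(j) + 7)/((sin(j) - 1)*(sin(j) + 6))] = (-14*sin(j) + cos(j)^2 - 42)*cos(j)/((sin(j) - 1)^2*(sin(j) + 6)^2)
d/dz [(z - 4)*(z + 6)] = 2*z + 2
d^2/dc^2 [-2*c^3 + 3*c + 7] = -12*c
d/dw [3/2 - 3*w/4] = -3/4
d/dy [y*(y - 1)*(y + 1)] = 3*y^2 - 1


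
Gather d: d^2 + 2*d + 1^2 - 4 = d^2 + 2*d - 3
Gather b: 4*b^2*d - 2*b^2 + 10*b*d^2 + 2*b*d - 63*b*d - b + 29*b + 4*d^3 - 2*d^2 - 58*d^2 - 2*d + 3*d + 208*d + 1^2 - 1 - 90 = b^2*(4*d - 2) + b*(10*d^2 - 61*d + 28) + 4*d^3 - 60*d^2 + 209*d - 90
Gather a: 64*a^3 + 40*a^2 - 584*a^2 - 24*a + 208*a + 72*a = 64*a^3 - 544*a^2 + 256*a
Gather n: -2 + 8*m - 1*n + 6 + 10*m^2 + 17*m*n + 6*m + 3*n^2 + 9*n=10*m^2 + 14*m + 3*n^2 + n*(17*m + 8) + 4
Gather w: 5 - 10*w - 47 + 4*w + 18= -6*w - 24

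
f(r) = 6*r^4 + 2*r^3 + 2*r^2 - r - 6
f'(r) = 24*r^3 + 6*r^2 + 4*r - 1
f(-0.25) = -5.63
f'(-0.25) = -2.00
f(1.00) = 3.00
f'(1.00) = 33.00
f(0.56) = -4.99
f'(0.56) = 7.34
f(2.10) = 135.93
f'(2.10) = 256.12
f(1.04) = 4.39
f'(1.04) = 36.65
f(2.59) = 309.57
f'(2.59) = 466.58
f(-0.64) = -4.06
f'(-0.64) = -7.39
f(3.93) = 1573.63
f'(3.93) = 1564.15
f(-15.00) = 297459.00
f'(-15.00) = -79711.00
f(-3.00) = 447.00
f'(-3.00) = -607.00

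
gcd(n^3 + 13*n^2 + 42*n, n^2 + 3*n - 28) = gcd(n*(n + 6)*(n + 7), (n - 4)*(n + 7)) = n + 7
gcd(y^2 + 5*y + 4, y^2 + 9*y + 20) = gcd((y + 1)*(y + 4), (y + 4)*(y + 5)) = y + 4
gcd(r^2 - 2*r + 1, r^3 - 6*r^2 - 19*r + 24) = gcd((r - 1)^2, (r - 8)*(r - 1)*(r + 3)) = r - 1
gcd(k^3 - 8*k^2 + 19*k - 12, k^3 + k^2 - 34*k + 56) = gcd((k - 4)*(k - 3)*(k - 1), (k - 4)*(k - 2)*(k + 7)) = k - 4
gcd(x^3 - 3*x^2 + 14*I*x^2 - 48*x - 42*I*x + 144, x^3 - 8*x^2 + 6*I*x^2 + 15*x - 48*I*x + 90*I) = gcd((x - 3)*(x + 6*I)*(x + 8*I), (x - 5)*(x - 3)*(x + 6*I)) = x^2 + x*(-3 + 6*I) - 18*I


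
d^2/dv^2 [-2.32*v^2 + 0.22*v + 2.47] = -4.64000000000000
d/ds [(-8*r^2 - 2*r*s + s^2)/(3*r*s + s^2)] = r*(24*r^2 + 16*r*s + 5*s^2)/(s^2*(9*r^2 + 6*r*s + s^2))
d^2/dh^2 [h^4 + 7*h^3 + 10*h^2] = 12*h^2 + 42*h + 20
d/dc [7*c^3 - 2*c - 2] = 21*c^2 - 2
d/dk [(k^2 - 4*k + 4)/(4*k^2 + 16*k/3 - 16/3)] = 12*k*(k - 2)/(9*k^4 + 24*k^3 - 8*k^2 - 32*k + 16)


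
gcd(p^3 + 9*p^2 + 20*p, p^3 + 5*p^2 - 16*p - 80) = p^2 + 9*p + 20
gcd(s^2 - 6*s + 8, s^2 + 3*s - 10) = s - 2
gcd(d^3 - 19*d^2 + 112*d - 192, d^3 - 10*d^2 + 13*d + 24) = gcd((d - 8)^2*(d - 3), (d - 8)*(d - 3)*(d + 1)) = d^2 - 11*d + 24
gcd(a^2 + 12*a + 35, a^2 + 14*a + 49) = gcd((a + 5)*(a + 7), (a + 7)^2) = a + 7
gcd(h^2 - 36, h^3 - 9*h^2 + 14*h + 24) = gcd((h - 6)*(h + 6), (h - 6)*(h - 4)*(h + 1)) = h - 6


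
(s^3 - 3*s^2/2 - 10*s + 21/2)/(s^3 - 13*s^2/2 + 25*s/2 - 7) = (s + 3)/(s - 2)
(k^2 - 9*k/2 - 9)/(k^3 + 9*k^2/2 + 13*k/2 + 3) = (k - 6)/(k^2 + 3*k + 2)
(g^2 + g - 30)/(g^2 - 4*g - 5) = (g + 6)/(g + 1)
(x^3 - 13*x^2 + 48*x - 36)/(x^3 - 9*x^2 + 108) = (x - 1)/(x + 3)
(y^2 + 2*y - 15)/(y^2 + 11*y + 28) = (y^2 + 2*y - 15)/(y^2 + 11*y + 28)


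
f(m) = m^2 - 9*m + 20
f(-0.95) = 29.45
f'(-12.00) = -33.00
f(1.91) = 6.46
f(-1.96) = 41.48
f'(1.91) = -5.18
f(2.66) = 3.14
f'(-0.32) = -9.64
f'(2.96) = -3.08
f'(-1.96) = -12.92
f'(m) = 2*m - 9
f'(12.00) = 15.00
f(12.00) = 56.00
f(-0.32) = 22.98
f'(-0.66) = -10.32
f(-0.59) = 25.66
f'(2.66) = -3.68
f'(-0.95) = -10.90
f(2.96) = 2.12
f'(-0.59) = -10.18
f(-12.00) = 272.00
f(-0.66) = 26.38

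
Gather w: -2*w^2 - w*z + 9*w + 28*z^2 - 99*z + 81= -2*w^2 + w*(9 - z) + 28*z^2 - 99*z + 81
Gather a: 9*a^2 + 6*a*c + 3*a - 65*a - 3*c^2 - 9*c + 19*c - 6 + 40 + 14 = 9*a^2 + a*(6*c - 62) - 3*c^2 + 10*c + 48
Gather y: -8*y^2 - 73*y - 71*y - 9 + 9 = -8*y^2 - 144*y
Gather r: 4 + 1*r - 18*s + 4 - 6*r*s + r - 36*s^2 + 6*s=r*(2 - 6*s) - 36*s^2 - 12*s + 8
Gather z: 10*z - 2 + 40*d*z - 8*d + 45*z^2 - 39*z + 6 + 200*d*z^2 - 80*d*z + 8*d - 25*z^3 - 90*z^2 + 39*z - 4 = -25*z^3 + z^2*(200*d - 45) + z*(10 - 40*d)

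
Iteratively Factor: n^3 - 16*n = (n - 4)*(n^2 + 4*n) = n*(n - 4)*(n + 4)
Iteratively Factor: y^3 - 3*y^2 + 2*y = (y)*(y^2 - 3*y + 2) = y*(y - 2)*(y - 1)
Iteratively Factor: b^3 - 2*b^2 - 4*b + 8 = (b - 2)*(b^2 - 4) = (b - 2)*(b + 2)*(b - 2)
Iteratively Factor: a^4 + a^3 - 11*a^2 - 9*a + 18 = (a + 2)*(a^3 - a^2 - 9*a + 9) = (a + 2)*(a + 3)*(a^2 - 4*a + 3) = (a - 1)*(a + 2)*(a + 3)*(a - 3)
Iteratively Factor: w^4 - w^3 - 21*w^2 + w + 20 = (w - 5)*(w^3 + 4*w^2 - w - 4) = (w - 5)*(w + 1)*(w^2 + 3*w - 4) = (w - 5)*(w - 1)*(w + 1)*(w + 4)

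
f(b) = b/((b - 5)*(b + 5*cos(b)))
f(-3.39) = -0.05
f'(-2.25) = -0.03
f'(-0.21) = -0.04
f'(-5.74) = 0.43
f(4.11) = -3.62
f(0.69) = -0.04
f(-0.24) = 0.01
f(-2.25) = -0.06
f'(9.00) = 0.05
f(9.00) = 0.51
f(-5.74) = -0.37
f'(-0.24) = -0.04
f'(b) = b*(5*sin(b) - 1)/((b - 5)*(b + 5*cos(b))^2) - b/((b - 5)^2*(b + 5*cos(b))) + 1/((b - 5)*(b + 5*cos(b)))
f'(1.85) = -11.10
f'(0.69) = -0.08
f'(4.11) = 9.56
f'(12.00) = -0.03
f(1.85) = -1.24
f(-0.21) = 0.01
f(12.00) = 0.11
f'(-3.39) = 0.01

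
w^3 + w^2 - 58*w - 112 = (w - 8)*(w + 2)*(w + 7)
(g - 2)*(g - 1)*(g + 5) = g^3 + 2*g^2 - 13*g + 10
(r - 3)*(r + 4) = r^2 + r - 12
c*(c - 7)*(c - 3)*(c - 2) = c^4 - 12*c^3 + 41*c^2 - 42*c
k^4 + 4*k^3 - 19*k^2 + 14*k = k*(k - 2)*(k - 1)*(k + 7)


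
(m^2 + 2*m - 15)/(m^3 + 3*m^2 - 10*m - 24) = (m + 5)/(m^2 + 6*m + 8)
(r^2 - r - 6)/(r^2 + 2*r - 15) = (r + 2)/(r + 5)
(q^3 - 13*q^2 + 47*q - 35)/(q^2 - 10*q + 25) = (q^2 - 8*q + 7)/(q - 5)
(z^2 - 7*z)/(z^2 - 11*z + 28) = z/(z - 4)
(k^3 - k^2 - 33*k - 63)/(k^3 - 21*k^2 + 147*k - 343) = (k^2 + 6*k + 9)/(k^2 - 14*k + 49)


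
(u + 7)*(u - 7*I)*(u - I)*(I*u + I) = I*u^4 + 8*u^3 + 8*I*u^3 + 64*u^2 + 56*u - 56*I*u - 49*I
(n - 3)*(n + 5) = n^2 + 2*n - 15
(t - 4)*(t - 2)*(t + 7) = t^3 + t^2 - 34*t + 56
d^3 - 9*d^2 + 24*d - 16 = (d - 4)^2*(d - 1)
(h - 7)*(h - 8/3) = h^2 - 29*h/3 + 56/3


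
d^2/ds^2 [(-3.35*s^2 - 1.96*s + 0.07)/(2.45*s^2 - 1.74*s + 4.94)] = (-52.0919*s^3 + 245.79135*s^2 + 140.54082*s - 198.469428)/(14.706125*s^6 - 31.33305*s^5 + 111.20991*s^4 - 131.623344*s^3 + 224.235492*s^2 - 127.386792*s + 120.553784)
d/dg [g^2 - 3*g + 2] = 2*g - 3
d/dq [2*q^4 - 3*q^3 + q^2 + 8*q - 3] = 8*q^3 - 9*q^2 + 2*q + 8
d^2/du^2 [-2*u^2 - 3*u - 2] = -4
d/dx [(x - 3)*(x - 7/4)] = 2*x - 19/4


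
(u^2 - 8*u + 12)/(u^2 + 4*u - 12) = (u - 6)/(u + 6)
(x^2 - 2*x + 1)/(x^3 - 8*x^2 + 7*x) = (x - 1)/(x*(x - 7))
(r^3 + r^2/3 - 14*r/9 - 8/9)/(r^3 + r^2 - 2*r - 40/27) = 3*(r + 1)/(3*r + 5)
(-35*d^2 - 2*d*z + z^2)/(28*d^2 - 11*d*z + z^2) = (5*d + z)/(-4*d + z)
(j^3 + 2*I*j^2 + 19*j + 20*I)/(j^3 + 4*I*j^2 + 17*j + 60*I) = (j + I)/(j + 3*I)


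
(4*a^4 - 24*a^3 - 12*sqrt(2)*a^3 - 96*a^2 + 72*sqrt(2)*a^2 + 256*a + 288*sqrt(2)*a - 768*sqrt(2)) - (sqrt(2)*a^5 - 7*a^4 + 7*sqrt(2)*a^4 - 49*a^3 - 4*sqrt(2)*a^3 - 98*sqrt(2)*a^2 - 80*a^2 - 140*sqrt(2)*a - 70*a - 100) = -sqrt(2)*a^5 - 7*sqrt(2)*a^4 + 11*a^4 - 8*sqrt(2)*a^3 + 25*a^3 - 16*a^2 + 170*sqrt(2)*a^2 + 326*a + 428*sqrt(2)*a - 768*sqrt(2) + 100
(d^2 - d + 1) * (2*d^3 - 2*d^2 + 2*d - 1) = 2*d^5 - 4*d^4 + 6*d^3 - 5*d^2 + 3*d - 1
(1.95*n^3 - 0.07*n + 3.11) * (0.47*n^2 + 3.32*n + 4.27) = 0.9165*n^5 + 6.474*n^4 + 8.2936*n^3 + 1.2293*n^2 + 10.0263*n + 13.2797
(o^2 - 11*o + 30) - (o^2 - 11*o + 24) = 6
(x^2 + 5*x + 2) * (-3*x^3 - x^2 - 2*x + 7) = -3*x^5 - 16*x^4 - 13*x^3 - 5*x^2 + 31*x + 14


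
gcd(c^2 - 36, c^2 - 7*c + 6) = c - 6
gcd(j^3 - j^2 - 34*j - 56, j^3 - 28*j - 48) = j^2 + 6*j + 8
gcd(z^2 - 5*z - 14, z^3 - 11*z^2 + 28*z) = z - 7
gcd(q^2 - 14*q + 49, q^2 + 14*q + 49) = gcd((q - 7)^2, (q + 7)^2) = 1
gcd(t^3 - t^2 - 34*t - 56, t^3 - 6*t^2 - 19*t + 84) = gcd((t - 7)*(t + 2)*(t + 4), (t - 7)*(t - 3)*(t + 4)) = t^2 - 3*t - 28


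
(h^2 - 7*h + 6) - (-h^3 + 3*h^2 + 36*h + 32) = h^3 - 2*h^2 - 43*h - 26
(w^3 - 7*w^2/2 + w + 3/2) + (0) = w^3 - 7*w^2/2 + w + 3/2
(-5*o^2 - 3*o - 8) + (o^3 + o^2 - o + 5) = o^3 - 4*o^2 - 4*o - 3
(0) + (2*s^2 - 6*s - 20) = 2*s^2 - 6*s - 20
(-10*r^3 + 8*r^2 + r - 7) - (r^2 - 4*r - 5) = -10*r^3 + 7*r^2 + 5*r - 2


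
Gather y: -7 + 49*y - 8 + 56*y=105*y - 15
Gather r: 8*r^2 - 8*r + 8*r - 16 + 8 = 8*r^2 - 8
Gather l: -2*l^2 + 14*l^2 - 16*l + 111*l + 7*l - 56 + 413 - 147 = 12*l^2 + 102*l + 210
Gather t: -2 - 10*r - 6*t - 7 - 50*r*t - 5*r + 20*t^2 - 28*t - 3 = -15*r + 20*t^2 + t*(-50*r - 34) - 12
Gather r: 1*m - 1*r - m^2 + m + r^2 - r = -m^2 + 2*m + r^2 - 2*r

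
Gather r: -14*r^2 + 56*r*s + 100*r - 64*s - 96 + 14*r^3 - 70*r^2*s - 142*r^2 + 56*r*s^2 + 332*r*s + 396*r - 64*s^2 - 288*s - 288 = 14*r^3 + r^2*(-70*s - 156) + r*(56*s^2 + 388*s + 496) - 64*s^2 - 352*s - 384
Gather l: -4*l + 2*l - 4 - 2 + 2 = -2*l - 4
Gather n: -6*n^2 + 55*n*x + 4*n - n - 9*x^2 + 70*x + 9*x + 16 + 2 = -6*n^2 + n*(55*x + 3) - 9*x^2 + 79*x + 18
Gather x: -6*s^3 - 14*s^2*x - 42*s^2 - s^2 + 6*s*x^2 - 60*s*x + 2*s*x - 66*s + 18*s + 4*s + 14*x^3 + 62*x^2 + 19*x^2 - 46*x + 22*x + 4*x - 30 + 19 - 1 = -6*s^3 - 43*s^2 - 44*s + 14*x^3 + x^2*(6*s + 81) + x*(-14*s^2 - 58*s - 20) - 12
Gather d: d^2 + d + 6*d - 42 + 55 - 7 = d^2 + 7*d + 6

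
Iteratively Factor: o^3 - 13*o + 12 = (o - 3)*(o^2 + 3*o - 4) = (o - 3)*(o - 1)*(o + 4)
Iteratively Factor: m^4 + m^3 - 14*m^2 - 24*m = (m)*(m^3 + m^2 - 14*m - 24) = m*(m + 2)*(m^2 - m - 12) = m*(m + 2)*(m + 3)*(m - 4)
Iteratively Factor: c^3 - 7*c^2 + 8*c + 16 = (c - 4)*(c^2 - 3*c - 4) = (c - 4)^2*(c + 1)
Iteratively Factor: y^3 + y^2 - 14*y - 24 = (y + 3)*(y^2 - 2*y - 8) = (y - 4)*(y + 3)*(y + 2)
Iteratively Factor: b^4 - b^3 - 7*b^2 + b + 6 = (b - 3)*(b^3 + 2*b^2 - b - 2) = (b - 3)*(b + 1)*(b^2 + b - 2) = (b - 3)*(b - 1)*(b + 1)*(b + 2)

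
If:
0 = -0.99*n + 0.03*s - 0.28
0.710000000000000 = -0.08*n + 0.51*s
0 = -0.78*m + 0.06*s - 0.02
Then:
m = 0.08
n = -0.24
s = 1.35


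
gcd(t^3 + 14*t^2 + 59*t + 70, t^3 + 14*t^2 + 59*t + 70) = t^3 + 14*t^2 + 59*t + 70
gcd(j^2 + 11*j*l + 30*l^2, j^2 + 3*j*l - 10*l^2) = j + 5*l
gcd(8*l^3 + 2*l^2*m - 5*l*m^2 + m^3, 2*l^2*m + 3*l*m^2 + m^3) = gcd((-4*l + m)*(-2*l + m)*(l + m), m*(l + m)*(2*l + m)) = l + m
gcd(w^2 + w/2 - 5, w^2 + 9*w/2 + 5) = w + 5/2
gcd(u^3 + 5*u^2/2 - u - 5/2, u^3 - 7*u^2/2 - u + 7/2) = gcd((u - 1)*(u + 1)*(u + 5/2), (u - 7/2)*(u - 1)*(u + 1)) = u^2 - 1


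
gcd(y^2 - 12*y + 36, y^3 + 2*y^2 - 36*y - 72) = y - 6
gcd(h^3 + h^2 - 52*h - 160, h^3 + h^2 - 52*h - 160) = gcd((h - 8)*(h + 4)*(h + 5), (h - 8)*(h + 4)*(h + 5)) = h^3 + h^2 - 52*h - 160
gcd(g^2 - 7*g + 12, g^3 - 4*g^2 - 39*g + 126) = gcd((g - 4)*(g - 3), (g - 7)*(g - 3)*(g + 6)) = g - 3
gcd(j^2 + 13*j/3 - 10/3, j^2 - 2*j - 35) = j + 5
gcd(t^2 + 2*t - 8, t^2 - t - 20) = t + 4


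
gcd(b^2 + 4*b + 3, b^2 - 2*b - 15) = b + 3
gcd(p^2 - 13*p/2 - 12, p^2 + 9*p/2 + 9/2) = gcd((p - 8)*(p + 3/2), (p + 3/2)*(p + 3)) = p + 3/2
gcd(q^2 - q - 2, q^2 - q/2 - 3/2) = q + 1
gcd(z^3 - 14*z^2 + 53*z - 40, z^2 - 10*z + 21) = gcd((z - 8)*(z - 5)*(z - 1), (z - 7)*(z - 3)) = 1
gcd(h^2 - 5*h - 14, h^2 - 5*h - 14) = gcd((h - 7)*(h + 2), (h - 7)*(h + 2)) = h^2 - 5*h - 14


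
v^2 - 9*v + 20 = (v - 5)*(v - 4)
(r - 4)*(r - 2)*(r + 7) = r^3 + r^2 - 34*r + 56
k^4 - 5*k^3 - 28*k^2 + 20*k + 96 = (k - 8)*(k - 2)*(k + 2)*(k + 3)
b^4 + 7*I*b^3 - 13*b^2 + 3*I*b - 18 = (b - I)*(b + 2*I)*(b + 3*I)^2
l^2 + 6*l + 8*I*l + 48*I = (l + 6)*(l + 8*I)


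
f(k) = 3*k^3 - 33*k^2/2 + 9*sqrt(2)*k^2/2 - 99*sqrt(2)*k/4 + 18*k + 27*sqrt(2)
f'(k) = 9*k^2 - 33*k + 9*sqrt(2)*k - 99*sqrt(2)/4 + 18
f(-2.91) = -72.10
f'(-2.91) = 118.20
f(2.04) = -13.21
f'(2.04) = -20.90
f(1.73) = -6.03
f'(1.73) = -25.14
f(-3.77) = -202.53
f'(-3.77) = 187.34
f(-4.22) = -296.03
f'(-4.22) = 228.82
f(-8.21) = -2165.61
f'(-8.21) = 756.07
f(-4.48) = -358.83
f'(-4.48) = 254.45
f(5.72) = 170.75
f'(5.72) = 161.51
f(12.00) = 3558.57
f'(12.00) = 1035.73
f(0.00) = 38.18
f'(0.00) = -17.00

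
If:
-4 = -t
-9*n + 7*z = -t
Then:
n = 7*z/9 + 4/9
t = 4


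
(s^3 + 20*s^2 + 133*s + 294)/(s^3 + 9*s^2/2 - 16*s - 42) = 2*(s^2 + 14*s + 49)/(2*s^2 - 3*s - 14)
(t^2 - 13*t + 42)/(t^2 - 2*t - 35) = (t - 6)/(t + 5)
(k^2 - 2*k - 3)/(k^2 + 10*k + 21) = (k^2 - 2*k - 3)/(k^2 + 10*k + 21)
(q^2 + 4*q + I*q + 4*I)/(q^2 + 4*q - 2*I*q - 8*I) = (q + I)/(q - 2*I)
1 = 1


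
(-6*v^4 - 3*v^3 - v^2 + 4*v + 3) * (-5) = 30*v^4 + 15*v^3 + 5*v^2 - 20*v - 15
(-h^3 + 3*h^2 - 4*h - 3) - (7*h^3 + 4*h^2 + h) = -8*h^3 - h^2 - 5*h - 3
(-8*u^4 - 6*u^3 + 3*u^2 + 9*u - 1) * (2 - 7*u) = 56*u^5 + 26*u^4 - 33*u^3 - 57*u^2 + 25*u - 2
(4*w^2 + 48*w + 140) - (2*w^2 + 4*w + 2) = 2*w^2 + 44*w + 138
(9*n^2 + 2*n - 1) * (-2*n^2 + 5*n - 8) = -18*n^4 + 41*n^3 - 60*n^2 - 21*n + 8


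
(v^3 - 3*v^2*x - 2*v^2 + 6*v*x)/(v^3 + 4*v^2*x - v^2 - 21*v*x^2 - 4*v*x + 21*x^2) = v*(v - 2)/(v^2 + 7*v*x - v - 7*x)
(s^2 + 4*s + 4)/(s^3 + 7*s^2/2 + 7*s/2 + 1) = 2*(s + 2)/(2*s^2 + 3*s + 1)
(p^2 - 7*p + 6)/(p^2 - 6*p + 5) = (p - 6)/(p - 5)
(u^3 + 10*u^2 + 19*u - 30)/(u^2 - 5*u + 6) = (u^3 + 10*u^2 + 19*u - 30)/(u^2 - 5*u + 6)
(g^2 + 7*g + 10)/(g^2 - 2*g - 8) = (g + 5)/(g - 4)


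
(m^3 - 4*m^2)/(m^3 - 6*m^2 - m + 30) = m^2*(m - 4)/(m^3 - 6*m^2 - m + 30)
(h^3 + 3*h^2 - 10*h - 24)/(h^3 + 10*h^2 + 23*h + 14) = (h^2 + h - 12)/(h^2 + 8*h + 7)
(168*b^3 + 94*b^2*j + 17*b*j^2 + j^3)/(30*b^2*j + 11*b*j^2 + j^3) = (28*b^2 + 11*b*j + j^2)/(j*(5*b + j))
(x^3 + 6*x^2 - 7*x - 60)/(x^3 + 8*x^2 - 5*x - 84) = (x + 5)/(x + 7)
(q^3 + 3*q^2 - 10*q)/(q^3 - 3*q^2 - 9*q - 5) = q*(-q^2 - 3*q + 10)/(-q^3 + 3*q^2 + 9*q + 5)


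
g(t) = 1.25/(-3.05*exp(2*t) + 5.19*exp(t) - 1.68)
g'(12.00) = 0.00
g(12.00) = 0.00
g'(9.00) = 0.00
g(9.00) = 0.00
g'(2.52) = 0.01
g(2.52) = -0.00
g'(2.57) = 0.01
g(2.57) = -0.00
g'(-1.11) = -14.47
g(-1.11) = -4.15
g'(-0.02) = 4.25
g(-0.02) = 2.62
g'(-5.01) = -0.02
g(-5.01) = -0.76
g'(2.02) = 0.02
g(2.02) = -0.01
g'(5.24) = 0.00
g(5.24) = -0.00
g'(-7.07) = -0.00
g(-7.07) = -0.75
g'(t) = 1.25*(6.1*exp(2*t) - 5.19*exp(t))/(-3.05*exp(2*t) + 5.19*exp(t) - 1.68)^2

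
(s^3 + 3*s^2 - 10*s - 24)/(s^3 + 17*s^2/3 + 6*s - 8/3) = 3*(s - 3)/(3*s - 1)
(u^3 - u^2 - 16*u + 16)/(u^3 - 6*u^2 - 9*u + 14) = (u^2 - 16)/(u^2 - 5*u - 14)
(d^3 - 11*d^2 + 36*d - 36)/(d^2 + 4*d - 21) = (d^2 - 8*d + 12)/(d + 7)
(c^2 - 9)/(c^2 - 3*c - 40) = (9 - c^2)/(-c^2 + 3*c + 40)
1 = 1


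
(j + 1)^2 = j^2 + 2*j + 1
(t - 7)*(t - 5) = t^2 - 12*t + 35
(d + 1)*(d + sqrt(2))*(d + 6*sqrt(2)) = d^3 + d^2 + 7*sqrt(2)*d^2 + 7*sqrt(2)*d + 12*d + 12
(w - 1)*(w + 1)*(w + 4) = w^3 + 4*w^2 - w - 4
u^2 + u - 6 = (u - 2)*(u + 3)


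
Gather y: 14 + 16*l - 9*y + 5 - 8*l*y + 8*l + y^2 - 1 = 24*l + y^2 + y*(-8*l - 9) + 18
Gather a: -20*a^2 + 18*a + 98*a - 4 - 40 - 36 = -20*a^2 + 116*a - 80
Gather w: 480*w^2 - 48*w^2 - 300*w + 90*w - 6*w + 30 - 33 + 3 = 432*w^2 - 216*w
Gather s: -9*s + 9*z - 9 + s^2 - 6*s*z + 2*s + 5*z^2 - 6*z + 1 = s^2 + s*(-6*z - 7) + 5*z^2 + 3*z - 8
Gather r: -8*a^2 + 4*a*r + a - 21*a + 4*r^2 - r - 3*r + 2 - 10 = -8*a^2 - 20*a + 4*r^2 + r*(4*a - 4) - 8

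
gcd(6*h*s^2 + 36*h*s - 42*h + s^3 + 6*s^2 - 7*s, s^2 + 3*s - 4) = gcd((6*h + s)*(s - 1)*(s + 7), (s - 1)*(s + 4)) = s - 1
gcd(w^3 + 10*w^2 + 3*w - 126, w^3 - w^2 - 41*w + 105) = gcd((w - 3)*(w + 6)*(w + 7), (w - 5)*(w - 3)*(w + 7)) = w^2 + 4*w - 21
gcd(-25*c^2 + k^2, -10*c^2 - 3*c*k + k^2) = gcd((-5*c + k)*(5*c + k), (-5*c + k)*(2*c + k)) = 5*c - k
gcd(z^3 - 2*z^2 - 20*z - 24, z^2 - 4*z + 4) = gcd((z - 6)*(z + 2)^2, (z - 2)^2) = 1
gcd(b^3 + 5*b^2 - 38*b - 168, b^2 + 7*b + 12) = b + 4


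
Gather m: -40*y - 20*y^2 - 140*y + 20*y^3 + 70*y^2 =20*y^3 + 50*y^2 - 180*y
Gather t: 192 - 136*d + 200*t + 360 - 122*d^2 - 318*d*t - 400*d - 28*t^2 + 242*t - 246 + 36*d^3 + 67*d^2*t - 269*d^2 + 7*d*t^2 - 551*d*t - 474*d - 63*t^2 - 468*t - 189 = 36*d^3 - 391*d^2 - 1010*d + t^2*(7*d - 91) + t*(67*d^2 - 869*d - 26) + 117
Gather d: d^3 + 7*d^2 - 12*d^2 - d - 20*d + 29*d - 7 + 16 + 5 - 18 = d^3 - 5*d^2 + 8*d - 4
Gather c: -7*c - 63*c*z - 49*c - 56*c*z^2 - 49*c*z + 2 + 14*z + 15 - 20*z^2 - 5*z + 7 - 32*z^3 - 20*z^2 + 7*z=c*(-56*z^2 - 112*z - 56) - 32*z^3 - 40*z^2 + 16*z + 24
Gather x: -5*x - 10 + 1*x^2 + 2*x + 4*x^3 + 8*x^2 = 4*x^3 + 9*x^2 - 3*x - 10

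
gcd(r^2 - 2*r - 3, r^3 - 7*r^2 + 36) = r - 3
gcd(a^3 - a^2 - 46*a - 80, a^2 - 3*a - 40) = a^2 - 3*a - 40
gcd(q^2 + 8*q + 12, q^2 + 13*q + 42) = q + 6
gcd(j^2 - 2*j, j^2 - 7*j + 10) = j - 2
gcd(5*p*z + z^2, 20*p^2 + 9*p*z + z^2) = 5*p + z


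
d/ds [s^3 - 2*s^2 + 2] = s*(3*s - 4)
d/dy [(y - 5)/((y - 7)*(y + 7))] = (-y^2 + 10*y - 49)/(y^4 - 98*y^2 + 2401)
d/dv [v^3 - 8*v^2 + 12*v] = 3*v^2 - 16*v + 12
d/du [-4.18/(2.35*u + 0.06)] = 9.823/(2.35*u + 0.06)^2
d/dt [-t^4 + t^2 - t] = -4*t^3 + 2*t - 1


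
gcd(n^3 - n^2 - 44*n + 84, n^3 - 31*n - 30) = n - 6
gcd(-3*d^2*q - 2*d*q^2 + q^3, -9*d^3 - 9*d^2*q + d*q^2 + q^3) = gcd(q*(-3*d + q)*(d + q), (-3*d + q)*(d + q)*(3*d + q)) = -3*d^2 - 2*d*q + q^2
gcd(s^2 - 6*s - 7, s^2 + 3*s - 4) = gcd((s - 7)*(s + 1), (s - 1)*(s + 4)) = 1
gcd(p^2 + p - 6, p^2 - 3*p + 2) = p - 2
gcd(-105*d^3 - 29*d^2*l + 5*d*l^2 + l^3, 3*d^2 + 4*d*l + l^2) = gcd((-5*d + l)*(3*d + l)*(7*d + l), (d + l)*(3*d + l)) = 3*d + l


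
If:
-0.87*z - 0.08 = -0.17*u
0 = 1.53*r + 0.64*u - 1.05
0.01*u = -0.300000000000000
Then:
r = 13.24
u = -30.00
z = -5.95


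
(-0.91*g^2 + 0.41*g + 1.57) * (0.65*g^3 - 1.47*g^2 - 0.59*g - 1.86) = -0.5915*g^5 + 1.6042*g^4 + 0.9547*g^3 - 0.8572*g^2 - 1.6889*g - 2.9202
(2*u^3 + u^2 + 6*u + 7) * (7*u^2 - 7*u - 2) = 14*u^5 - 7*u^4 + 31*u^3 + 5*u^2 - 61*u - 14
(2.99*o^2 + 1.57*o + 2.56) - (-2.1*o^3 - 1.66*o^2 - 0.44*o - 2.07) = 2.1*o^3 + 4.65*o^2 + 2.01*o + 4.63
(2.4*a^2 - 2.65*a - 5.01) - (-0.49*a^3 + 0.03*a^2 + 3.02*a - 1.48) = 0.49*a^3 + 2.37*a^2 - 5.67*a - 3.53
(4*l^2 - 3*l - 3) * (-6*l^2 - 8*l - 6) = -24*l^4 - 14*l^3 + 18*l^2 + 42*l + 18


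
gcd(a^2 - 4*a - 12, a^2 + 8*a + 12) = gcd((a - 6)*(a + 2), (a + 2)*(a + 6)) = a + 2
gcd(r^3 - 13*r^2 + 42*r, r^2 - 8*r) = r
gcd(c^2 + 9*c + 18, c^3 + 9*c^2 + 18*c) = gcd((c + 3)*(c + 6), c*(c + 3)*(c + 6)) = c^2 + 9*c + 18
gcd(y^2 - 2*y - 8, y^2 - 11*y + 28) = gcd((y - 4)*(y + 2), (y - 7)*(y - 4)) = y - 4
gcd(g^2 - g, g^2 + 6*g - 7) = g - 1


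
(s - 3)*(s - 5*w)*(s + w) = s^3 - 4*s^2*w - 3*s^2 - 5*s*w^2 + 12*s*w + 15*w^2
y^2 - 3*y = y*(y - 3)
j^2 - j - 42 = (j - 7)*(j + 6)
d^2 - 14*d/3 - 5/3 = (d - 5)*(d + 1/3)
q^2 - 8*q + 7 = (q - 7)*(q - 1)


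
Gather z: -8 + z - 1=z - 9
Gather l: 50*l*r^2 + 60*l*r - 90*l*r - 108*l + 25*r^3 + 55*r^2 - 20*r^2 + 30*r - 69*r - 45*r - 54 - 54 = l*(50*r^2 - 30*r - 108) + 25*r^3 + 35*r^2 - 84*r - 108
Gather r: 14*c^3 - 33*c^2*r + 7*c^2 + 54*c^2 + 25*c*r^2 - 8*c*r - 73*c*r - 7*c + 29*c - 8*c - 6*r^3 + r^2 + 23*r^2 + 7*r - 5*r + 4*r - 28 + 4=14*c^3 + 61*c^2 + 14*c - 6*r^3 + r^2*(25*c + 24) + r*(-33*c^2 - 81*c + 6) - 24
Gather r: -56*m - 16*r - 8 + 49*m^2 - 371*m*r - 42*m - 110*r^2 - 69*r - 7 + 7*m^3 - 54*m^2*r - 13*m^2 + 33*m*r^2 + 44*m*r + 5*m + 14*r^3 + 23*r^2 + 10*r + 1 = 7*m^3 + 36*m^2 - 93*m + 14*r^3 + r^2*(33*m - 87) + r*(-54*m^2 - 327*m - 75) - 14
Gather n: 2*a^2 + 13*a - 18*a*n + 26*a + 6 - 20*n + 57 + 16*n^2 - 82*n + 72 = 2*a^2 + 39*a + 16*n^2 + n*(-18*a - 102) + 135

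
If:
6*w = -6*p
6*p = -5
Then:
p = -5/6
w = 5/6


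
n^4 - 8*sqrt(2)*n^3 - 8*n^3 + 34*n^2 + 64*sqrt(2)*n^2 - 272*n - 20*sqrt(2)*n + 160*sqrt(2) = (n - 8)*(n - 5*sqrt(2))*(n - 2*sqrt(2))*(n - sqrt(2))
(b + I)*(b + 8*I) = b^2 + 9*I*b - 8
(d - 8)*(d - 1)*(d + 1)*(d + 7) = d^4 - d^3 - 57*d^2 + d + 56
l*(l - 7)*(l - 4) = l^3 - 11*l^2 + 28*l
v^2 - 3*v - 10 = (v - 5)*(v + 2)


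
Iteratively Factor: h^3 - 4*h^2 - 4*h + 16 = (h - 2)*(h^2 - 2*h - 8) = (h - 4)*(h - 2)*(h + 2)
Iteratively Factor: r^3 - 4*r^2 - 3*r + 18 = (r - 3)*(r^2 - r - 6) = (r - 3)*(r + 2)*(r - 3)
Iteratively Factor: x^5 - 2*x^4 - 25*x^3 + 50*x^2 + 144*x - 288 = (x - 4)*(x^4 + 2*x^3 - 17*x^2 - 18*x + 72) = (x - 4)*(x - 3)*(x^3 + 5*x^2 - 2*x - 24) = (x - 4)*(x - 3)*(x + 3)*(x^2 + 2*x - 8) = (x - 4)*(x - 3)*(x - 2)*(x + 3)*(x + 4)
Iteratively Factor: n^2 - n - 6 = (n + 2)*(n - 3)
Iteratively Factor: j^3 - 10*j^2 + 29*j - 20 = (j - 5)*(j^2 - 5*j + 4) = (j - 5)*(j - 1)*(j - 4)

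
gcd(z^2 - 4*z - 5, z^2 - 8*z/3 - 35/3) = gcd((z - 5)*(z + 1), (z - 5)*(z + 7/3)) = z - 5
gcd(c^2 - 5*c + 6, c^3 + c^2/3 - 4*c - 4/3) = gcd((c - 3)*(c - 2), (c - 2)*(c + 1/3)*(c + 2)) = c - 2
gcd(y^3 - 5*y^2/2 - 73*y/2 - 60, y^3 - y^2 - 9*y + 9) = y + 3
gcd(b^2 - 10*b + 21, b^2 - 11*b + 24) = b - 3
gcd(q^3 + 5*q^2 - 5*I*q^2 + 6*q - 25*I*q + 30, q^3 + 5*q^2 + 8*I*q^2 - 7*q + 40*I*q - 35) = q^2 + q*(5 + I) + 5*I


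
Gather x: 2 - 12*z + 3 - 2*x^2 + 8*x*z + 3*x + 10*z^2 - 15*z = -2*x^2 + x*(8*z + 3) + 10*z^2 - 27*z + 5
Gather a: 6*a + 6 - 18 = 6*a - 12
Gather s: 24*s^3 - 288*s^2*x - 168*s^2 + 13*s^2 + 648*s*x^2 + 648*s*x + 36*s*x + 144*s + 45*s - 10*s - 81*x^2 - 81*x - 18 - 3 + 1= 24*s^3 + s^2*(-288*x - 155) + s*(648*x^2 + 684*x + 179) - 81*x^2 - 81*x - 20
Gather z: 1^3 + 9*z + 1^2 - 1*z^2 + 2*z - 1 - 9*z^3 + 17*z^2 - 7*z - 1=-9*z^3 + 16*z^2 + 4*z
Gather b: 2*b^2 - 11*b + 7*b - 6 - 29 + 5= 2*b^2 - 4*b - 30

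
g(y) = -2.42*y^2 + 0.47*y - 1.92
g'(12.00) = -57.61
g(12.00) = -344.76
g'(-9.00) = 44.03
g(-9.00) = -202.17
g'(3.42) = -16.08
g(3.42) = -28.62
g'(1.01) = -4.42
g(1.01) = -3.91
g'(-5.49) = 27.04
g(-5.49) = -77.44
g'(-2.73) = 13.68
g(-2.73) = -21.24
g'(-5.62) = 27.67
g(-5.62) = -81.00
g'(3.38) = -15.89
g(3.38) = -27.98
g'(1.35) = -6.06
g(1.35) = -5.70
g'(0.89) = -3.84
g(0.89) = -3.42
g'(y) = 0.47 - 4.84*y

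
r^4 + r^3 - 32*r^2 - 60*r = r*(r - 6)*(r + 2)*(r + 5)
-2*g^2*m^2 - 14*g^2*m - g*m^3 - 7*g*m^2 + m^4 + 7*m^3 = m*(-2*g + m)*(g + m)*(m + 7)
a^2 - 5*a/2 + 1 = (a - 2)*(a - 1/2)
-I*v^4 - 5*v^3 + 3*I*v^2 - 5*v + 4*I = (v - 4*I)*(v - I)^2*(-I*v + 1)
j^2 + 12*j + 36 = (j + 6)^2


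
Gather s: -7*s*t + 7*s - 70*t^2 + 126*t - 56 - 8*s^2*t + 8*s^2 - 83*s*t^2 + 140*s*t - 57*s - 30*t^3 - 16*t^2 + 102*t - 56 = s^2*(8 - 8*t) + s*(-83*t^2 + 133*t - 50) - 30*t^3 - 86*t^2 + 228*t - 112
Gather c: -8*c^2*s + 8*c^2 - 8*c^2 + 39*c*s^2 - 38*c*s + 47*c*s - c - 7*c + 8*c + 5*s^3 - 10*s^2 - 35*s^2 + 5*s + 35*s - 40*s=-8*c^2*s + c*(39*s^2 + 9*s) + 5*s^3 - 45*s^2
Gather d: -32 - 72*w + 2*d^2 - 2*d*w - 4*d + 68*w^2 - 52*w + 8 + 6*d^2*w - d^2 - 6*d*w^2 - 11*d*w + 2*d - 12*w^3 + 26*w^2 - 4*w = d^2*(6*w + 1) + d*(-6*w^2 - 13*w - 2) - 12*w^3 + 94*w^2 - 128*w - 24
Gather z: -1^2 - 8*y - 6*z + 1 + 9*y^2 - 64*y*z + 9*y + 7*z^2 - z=9*y^2 + y + 7*z^2 + z*(-64*y - 7)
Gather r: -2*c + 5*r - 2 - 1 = -2*c + 5*r - 3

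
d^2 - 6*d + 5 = (d - 5)*(d - 1)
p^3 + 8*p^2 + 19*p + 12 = (p + 1)*(p + 3)*(p + 4)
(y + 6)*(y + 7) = y^2 + 13*y + 42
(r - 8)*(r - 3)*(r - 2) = r^3 - 13*r^2 + 46*r - 48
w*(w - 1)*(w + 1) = w^3 - w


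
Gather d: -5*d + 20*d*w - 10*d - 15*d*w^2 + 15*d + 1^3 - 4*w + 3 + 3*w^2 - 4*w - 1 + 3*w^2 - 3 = d*(-15*w^2 + 20*w) + 6*w^2 - 8*w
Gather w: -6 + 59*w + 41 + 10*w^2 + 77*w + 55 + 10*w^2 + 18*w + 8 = 20*w^2 + 154*w + 98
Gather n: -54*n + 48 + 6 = 54 - 54*n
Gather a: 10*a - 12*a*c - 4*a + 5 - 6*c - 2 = a*(6 - 12*c) - 6*c + 3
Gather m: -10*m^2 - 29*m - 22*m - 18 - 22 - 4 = -10*m^2 - 51*m - 44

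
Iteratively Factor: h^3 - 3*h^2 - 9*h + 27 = (h - 3)*(h^2 - 9) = (h - 3)^2*(h + 3)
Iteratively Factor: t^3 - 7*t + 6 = (t + 3)*(t^2 - 3*t + 2) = (t - 2)*(t + 3)*(t - 1)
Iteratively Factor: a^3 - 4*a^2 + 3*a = (a - 3)*(a^2 - a) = a*(a - 3)*(a - 1)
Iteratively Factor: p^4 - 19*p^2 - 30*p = (p)*(p^3 - 19*p - 30) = p*(p + 3)*(p^2 - 3*p - 10) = p*(p + 2)*(p + 3)*(p - 5)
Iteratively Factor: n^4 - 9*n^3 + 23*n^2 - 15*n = (n - 3)*(n^3 - 6*n^2 + 5*n) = (n - 5)*(n - 3)*(n^2 - n) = n*(n - 5)*(n - 3)*(n - 1)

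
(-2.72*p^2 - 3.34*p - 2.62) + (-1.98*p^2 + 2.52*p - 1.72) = -4.7*p^2 - 0.82*p - 4.34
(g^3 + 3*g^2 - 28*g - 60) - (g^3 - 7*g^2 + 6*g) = 10*g^2 - 34*g - 60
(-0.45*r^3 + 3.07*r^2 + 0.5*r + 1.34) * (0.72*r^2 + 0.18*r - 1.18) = -0.324*r^5 + 2.1294*r^4 + 1.4436*r^3 - 2.5678*r^2 - 0.3488*r - 1.5812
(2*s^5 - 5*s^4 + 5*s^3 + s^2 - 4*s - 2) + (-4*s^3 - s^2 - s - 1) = 2*s^5 - 5*s^4 + s^3 - 5*s - 3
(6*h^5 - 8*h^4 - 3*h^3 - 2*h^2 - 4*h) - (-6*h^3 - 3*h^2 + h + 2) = 6*h^5 - 8*h^4 + 3*h^3 + h^2 - 5*h - 2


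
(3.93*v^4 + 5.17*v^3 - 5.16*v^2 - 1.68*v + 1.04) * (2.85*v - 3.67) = 11.2005*v^5 + 0.311400000000001*v^4 - 33.6799*v^3 + 14.1492*v^2 + 9.1296*v - 3.8168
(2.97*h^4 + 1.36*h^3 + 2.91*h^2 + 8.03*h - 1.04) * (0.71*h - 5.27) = 2.1087*h^5 - 14.6863*h^4 - 5.1011*h^3 - 9.6344*h^2 - 43.0565*h + 5.4808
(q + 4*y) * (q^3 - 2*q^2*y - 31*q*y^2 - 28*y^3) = q^4 + 2*q^3*y - 39*q^2*y^2 - 152*q*y^3 - 112*y^4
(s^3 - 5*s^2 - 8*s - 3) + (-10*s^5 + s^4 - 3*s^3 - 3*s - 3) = -10*s^5 + s^4 - 2*s^3 - 5*s^2 - 11*s - 6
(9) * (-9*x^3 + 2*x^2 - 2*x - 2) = -81*x^3 + 18*x^2 - 18*x - 18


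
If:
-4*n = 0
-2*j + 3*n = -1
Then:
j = 1/2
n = 0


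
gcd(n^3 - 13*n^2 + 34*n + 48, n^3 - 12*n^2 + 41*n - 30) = n - 6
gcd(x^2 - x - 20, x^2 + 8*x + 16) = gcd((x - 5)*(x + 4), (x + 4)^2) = x + 4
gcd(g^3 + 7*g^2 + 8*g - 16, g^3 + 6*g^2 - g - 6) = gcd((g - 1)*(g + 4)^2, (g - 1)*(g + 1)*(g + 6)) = g - 1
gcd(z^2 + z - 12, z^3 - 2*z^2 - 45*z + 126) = z - 3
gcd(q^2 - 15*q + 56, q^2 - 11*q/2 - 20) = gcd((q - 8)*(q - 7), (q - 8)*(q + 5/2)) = q - 8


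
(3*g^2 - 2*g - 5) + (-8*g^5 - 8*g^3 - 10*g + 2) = -8*g^5 - 8*g^3 + 3*g^2 - 12*g - 3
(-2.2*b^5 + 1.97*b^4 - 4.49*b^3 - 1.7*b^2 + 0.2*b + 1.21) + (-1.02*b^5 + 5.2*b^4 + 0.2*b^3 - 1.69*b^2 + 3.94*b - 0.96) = -3.22*b^5 + 7.17*b^4 - 4.29*b^3 - 3.39*b^2 + 4.14*b + 0.25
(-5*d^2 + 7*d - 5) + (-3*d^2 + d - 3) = -8*d^2 + 8*d - 8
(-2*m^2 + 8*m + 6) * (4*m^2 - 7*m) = -8*m^4 + 46*m^3 - 32*m^2 - 42*m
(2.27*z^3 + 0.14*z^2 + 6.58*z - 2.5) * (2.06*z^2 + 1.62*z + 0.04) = 4.6762*z^5 + 3.9658*z^4 + 13.8724*z^3 + 5.5152*z^2 - 3.7868*z - 0.1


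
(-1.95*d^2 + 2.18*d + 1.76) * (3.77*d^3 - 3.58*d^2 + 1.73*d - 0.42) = -7.3515*d^5 + 15.1996*d^4 - 4.5427*d^3 - 1.7104*d^2 + 2.1292*d - 0.7392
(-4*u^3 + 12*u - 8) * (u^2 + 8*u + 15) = -4*u^5 - 32*u^4 - 48*u^3 + 88*u^2 + 116*u - 120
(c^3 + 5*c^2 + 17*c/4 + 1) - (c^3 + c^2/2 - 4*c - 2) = 9*c^2/2 + 33*c/4 + 3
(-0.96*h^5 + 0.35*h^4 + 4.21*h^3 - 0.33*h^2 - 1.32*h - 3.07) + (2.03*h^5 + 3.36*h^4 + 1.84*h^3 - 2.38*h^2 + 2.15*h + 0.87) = 1.07*h^5 + 3.71*h^4 + 6.05*h^3 - 2.71*h^2 + 0.83*h - 2.2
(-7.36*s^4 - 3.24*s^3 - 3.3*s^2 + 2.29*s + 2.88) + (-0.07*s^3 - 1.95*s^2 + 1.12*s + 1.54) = -7.36*s^4 - 3.31*s^3 - 5.25*s^2 + 3.41*s + 4.42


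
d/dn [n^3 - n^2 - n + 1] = 3*n^2 - 2*n - 1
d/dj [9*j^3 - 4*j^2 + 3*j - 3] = 27*j^2 - 8*j + 3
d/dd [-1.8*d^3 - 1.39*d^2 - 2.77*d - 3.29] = -5.4*d^2 - 2.78*d - 2.77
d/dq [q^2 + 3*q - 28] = 2*q + 3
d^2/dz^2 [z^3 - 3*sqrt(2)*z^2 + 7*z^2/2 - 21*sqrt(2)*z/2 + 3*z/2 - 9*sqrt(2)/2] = 6*z - 6*sqrt(2) + 7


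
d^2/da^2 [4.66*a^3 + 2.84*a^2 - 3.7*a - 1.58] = 27.96*a + 5.68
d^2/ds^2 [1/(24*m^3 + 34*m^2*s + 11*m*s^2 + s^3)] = 2*(-(11*m + 3*s)*(24*m^3 + 34*m^2*s + 11*m*s^2 + s^3) + (34*m^2 + 22*m*s + 3*s^2)^2)/(24*m^3 + 34*m^2*s + 11*m*s^2 + s^3)^3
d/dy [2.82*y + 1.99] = 2.82000000000000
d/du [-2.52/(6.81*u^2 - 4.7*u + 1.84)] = (34.3224*u - 11.844)/(6.81*u^2 - 4.7*u + 1.84)^2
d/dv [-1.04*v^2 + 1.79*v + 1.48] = 1.79 - 2.08*v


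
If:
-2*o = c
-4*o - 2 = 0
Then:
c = 1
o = -1/2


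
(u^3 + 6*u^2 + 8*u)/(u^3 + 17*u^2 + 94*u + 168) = u*(u + 2)/(u^2 + 13*u + 42)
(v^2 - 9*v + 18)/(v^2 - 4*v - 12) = (v - 3)/(v + 2)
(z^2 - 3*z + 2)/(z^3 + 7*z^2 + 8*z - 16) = (z - 2)/(z^2 + 8*z + 16)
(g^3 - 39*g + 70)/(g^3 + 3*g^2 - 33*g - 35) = (g - 2)/(g + 1)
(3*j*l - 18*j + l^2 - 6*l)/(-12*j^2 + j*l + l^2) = (3*j*l - 18*j + l^2 - 6*l)/(-12*j^2 + j*l + l^2)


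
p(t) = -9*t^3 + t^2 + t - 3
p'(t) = -27*t^2 + 2*t + 1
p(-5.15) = 1247.69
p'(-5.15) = -725.41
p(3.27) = -303.73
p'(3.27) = -281.17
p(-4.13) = 643.93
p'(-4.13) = -467.80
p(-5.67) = 1664.04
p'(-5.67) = -878.36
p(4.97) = -1078.20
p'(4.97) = -655.98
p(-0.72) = 0.16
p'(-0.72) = -14.44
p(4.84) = -995.15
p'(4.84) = -621.81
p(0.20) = -2.83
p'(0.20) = 0.32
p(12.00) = -15399.00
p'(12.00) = -3863.00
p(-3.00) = 246.00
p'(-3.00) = -248.00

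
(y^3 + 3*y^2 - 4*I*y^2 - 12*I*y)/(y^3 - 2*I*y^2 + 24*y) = (y^2 + y*(3 - 4*I) - 12*I)/(y^2 - 2*I*y + 24)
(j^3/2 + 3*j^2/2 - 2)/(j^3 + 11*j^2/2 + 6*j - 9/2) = (j^3 + 3*j^2 - 4)/(2*j^3 + 11*j^2 + 12*j - 9)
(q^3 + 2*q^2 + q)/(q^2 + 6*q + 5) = q*(q + 1)/(q + 5)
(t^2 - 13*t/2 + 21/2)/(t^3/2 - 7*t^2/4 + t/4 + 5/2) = 2*(2*t^2 - 13*t + 21)/(2*t^3 - 7*t^2 + t + 10)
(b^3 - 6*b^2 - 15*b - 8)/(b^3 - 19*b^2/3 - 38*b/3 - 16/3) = 3*(b + 1)/(3*b + 2)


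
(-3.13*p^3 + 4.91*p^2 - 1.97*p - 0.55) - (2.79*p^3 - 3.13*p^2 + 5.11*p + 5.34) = -5.92*p^3 + 8.04*p^2 - 7.08*p - 5.89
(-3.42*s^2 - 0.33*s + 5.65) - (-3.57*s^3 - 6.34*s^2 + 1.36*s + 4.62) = 3.57*s^3 + 2.92*s^2 - 1.69*s + 1.03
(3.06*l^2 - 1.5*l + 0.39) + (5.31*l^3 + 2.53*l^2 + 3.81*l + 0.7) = 5.31*l^3 + 5.59*l^2 + 2.31*l + 1.09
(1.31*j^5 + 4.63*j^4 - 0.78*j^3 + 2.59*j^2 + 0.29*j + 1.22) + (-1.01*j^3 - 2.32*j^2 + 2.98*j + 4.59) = 1.31*j^5 + 4.63*j^4 - 1.79*j^3 + 0.27*j^2 + 3.27*j + 5.81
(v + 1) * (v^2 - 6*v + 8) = v^3 - 5*v^2 + 2*v + 8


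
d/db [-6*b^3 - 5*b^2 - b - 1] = -18*b^2 - 10*b - 1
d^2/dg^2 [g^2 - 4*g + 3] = 2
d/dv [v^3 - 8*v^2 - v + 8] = 3*v^2 - 16*v - 1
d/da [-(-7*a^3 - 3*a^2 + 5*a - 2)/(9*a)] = 14*a/9 + 1/3 - 2/(9*a^2)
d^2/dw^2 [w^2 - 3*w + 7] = 2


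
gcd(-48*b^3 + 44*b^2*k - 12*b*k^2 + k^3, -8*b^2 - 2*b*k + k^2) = 4*b - k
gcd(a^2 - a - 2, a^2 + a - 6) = a - 2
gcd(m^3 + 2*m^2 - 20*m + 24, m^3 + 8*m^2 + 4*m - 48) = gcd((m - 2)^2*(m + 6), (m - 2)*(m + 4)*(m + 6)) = m^2 + 4*m - 12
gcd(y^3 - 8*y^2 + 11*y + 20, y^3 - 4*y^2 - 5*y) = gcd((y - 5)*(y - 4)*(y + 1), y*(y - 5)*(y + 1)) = y^2 - 4*y - 5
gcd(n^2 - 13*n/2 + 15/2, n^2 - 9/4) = n - 3/2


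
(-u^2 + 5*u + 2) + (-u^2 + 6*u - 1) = -2*u^2 + 11*u + 1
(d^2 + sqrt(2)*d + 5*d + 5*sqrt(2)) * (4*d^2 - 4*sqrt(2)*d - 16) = 4*d^4 + 20*d^3 - 24*d^2 - 120*d - 16*sqrt(2)*d - 80*sqrt(2)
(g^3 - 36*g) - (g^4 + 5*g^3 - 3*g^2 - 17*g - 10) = -g^4 - 4*g^3 + 3*g^2 - 19*g + 10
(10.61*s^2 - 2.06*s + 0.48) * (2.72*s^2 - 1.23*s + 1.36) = 28.8592*s^4 - 18.6535*s^3 + 18.269*s^2 - 3.392*s + 0.6528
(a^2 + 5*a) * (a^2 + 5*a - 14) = a^4 + 10*a^3 + 11*a^2 - 70*a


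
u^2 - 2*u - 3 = (u - 3)*(u + 1)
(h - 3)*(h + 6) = h^2 + 3*h - 18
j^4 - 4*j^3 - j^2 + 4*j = j*(j - 4)*(j - 1)*(j + 1)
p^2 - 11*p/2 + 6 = (p - 4)*(p - 3/2)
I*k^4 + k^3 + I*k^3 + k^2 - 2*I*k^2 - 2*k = k*(k - 1)*(k + 2)*(I*k + 1)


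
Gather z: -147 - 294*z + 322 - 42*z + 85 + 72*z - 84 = 176 - 264*z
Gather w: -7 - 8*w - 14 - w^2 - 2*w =-w^2 - 10*w - 21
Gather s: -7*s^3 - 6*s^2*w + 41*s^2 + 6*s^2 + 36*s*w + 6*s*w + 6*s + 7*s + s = -7*s^3 + s^2*(47 - 6*w) + s*(42*w + 14)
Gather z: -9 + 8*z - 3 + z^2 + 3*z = z^2 + 11*z - 12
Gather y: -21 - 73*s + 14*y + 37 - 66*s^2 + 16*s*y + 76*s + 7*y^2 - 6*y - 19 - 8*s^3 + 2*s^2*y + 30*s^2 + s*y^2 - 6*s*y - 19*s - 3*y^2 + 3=-8*s^3 - 36*s^2 - 16*s + y^2*(s + 4) + y*(2*s^2 + 10*s + 8)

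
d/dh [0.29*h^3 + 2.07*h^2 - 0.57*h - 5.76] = 0.87*h^2 + 4.14*h - 0.57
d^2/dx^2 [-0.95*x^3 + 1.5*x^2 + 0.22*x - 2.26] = 3.0 - 5.7*x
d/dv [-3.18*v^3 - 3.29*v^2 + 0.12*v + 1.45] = -9.54*v^2 - 6.58*v + 0.12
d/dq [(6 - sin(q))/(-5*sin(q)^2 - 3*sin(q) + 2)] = (-5*sin(q)^2 + 60*sin(q) + 16)*cos(q)/(5*sin(q)^2 + 3*sin(q) - 2)^2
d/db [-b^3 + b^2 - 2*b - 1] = -3*b^2 + 2*b - 2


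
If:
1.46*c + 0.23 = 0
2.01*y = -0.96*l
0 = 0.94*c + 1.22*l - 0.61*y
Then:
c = -0.16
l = 0.10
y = -0.05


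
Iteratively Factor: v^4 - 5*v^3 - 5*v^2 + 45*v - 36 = (v - 4)*(v^3 - v^2 - 9*v + 9) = (v - 4)*(v - 1)*(v^2 - 9) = (v - 4)*(v - 1)*(v + 3)*(v - 3)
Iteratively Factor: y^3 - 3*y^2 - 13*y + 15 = (y - 5)*(y^2 + 2*y - 3) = (y - 5)*(y + 3)*(y - 1)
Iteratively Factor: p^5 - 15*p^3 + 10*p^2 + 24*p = (p + 1)*(p^4 - p^3 - 14*p^2 + 24*p) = p*(p + 1)*(p^3 - p^2 - 14*p + 24) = p*(p - 2)*(p + 1)*(p^2 + p - 12) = p*(p - 3)*(p - 2)*(p + 1)*(p + 4)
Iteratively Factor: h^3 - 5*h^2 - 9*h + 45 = (h - 3)*(h^2 - 2*h - 15) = (h - 5)*(h - 3)*(h + 3)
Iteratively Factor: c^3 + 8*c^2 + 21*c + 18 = (c + 2)*(c^2 + 6*c + 9) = (c + 2)*(c + 3)*(c + 3)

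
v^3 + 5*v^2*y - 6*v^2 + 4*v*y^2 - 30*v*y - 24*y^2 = (v - 6)*(v + y)*(v + 4*y)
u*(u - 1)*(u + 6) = u^3 + 5*u^2 - 6*u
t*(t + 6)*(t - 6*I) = t^3 + 6*t^2 - 6*I*t^2 - 36*I*t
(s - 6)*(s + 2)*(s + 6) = s^3 + 2*s^2 - 36*s - 72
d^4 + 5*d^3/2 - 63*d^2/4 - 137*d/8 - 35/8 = (d - 7/2)*(d + 1/2)^2*(d + 5)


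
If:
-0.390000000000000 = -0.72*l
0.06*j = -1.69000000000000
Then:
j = -28.17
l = 0.54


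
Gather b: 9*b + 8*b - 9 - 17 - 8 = 17*b - 34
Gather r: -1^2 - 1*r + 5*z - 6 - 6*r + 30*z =-7*r + 35*z - 7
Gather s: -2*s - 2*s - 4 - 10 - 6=-4*s - 20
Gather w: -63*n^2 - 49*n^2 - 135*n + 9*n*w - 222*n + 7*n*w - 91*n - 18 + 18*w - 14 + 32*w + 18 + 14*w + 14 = -112*n^2 - 448*n + w*(16*n + 64)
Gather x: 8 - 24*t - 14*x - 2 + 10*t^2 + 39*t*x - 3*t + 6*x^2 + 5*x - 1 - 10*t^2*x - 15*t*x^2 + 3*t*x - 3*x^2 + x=10*t^2 - 27*t + x^2*(3 - 15*t) + x*(-10*t^2 + 42*t - 8) + 5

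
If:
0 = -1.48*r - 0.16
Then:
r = -0.11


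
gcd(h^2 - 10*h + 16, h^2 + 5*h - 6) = 1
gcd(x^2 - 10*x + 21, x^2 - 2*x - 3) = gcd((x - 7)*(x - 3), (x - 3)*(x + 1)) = x - 3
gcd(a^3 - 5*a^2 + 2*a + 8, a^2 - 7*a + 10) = a - 2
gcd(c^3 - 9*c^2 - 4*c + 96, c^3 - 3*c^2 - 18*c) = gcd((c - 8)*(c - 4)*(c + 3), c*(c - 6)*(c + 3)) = c + 3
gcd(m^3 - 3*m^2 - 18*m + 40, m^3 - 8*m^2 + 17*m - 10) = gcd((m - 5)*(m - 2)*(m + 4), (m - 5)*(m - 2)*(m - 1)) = m^2 - 7*m + 10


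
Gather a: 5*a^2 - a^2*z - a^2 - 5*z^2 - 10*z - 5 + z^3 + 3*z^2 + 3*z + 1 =a^2*(4 - z) + z^3 - 2*z^2 - 7*z - 4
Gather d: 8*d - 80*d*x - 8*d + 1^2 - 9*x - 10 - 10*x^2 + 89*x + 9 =-80*d*x - 10*x^2 + 80*x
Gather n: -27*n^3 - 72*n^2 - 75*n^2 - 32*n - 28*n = -27*n^3 - 147*n^2 - 60*n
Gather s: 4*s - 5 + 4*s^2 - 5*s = 4*s^2 - s - 5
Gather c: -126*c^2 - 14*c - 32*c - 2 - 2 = -126*c^2 - 46*c - 4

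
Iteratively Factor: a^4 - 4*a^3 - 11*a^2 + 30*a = (a - 2)*(a^3 - 2*a^2 - 15*a) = a*(a - 2)*(a^2 - 2*a - 15) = a*(a - 5)*(a - 2)*(a + 3)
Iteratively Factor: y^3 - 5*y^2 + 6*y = (y - 3)*(y^2 - 2*y) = (y - 3)*(y - 2)*(y)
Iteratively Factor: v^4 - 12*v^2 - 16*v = (v)*(v^3 - 12*v - 16) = v*(v - 4)*(v^2 + 4*v + 4) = v*(v - 4)*(v + 2)*(v + 2)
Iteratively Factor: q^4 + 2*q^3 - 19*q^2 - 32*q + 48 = (q + 3)*(q^3 - q^2 - 16*q + 16) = (q + 3)*(q + 4)*(q^2 - 5*q + 4) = (q - 1)*(q + 3)*(q + 4)*(q - 4)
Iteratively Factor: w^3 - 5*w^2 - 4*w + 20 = (w - 5)*(w^2 - 4) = (w - 5)*(w + 2)*(w - 2)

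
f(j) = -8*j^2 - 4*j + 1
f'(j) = -16*j - 4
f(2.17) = -45.35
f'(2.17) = -38.72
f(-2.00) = -23.00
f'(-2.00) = 28.00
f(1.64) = -27.08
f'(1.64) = -30.24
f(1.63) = -26.78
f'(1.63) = -30.08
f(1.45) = -21.62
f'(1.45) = -27.20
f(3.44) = -107.43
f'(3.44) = -59.04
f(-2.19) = -28.61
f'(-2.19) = 31.04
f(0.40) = -1.88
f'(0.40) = -10.40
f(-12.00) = -1103.00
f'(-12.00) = 188.00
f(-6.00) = -263.00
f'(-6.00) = 92.00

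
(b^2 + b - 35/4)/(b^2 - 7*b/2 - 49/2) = (b - 5/2)/(b - 7)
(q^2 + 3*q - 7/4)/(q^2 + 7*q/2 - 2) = (q + 7/2)/(q + 4)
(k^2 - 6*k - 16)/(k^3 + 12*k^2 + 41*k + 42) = (k - 8)/(k^2 + 10*k + 21)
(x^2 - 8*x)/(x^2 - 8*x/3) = 3*(x - 8)/(3*x - 8)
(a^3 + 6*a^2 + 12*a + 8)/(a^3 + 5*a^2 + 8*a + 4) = (a + 2)/(a + 1)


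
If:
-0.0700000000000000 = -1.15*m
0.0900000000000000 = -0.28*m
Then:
No Solution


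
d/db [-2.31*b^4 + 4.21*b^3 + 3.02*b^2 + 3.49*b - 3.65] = -9.24*b^3 + 12.63*b^2 + 6.04*b + 3.49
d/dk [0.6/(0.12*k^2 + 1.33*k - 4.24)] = (-0.144*k - 0.798)/(0.12*k^2 + 1.33*k - 4.24)^2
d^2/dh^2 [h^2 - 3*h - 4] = 2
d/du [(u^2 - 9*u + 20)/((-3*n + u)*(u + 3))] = ((9 - 2*u)*(3*n - u)*(u + 3) + (3*n - u)*(u^2 - 9*u + 20) + (u + 3)*(-u^2 + 9*u - 20))/((3*n - u)^2*(u + 3)^2)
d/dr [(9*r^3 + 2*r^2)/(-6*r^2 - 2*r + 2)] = r*(-27*r^3 - 18*r^2 + 25*r + 4)/(2*(9*r^4 + 6*r^3 - 5*r^2 - 2*r + 1))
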